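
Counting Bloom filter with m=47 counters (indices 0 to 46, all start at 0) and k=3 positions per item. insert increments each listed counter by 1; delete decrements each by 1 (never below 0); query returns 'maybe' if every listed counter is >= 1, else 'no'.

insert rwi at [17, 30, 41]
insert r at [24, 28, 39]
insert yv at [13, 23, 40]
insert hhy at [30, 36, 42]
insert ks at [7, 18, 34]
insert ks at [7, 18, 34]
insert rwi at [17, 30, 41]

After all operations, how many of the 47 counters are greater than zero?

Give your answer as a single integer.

Answer: 14

Derivation:
Step 1: insert rwi at [17, 30, 41] -> counters=[0,0,0,0,0,0,0,0,0,0,0,0,0,0,0,0,0,1,0,0,0,0,0,0,0,0,0,0,0,0,1,0,0,0,0,0,0,0,0,0,0,1,0,0,0,0,0]
Step 2: insert r at [24, 28, 39] -> counters=[0,0,0,0,0,0,0,0,0,0,0,0,0,0,0,0,0,1,0,0,0,0,0,0,1,0,0,0,1,0,1,0,0,0,0,0,0,0,0,1,0,1,0,0,0,0,0]
Step 3: insert yv at [13, 23, 40] -> counters=[0,0,0,0,0,0,0,0,0,0,0,0,0,1,0,0,0,1,0,0,0,0,0,1,1,0,0,0,1,0,1,0,0,0,0,0,0,0,0,1,1,1,0,0,0,0,0]
Step 4: insert hhy at [30, 36, 42] -> counters=[0,0,0,0,0,0,0,0,0,0,0,0,0,1,0,0,0,1,0,0,0,0,0,1,1,0,0,0,1,0,2,0,0,0,0,0,1,0,0,1,1,1,1,0,0,0,0]
Step 5: insert ks at [7, 18, 34] -> counters=[0,0,0,0,0,0,0,1,0,0,0,0,0,1,0,0,0,1,1,0,0,0,0,1,1,0,0,0,1,0,2,0,0,0,1,0,1,0,0,1,1,1,1,0,0,0,0]
Step 6: insert ks at [7, 18, 34] -> counters=[0,0,0,0,0,0,0,2,0,0,0,0,0,1,0,0,0,1,2,0,0,0,0,1,1,0,0,0,1,0,2,0,0,0,2,0,1,0,0,1,1,1,1,0,0,0,0]
Step 7: insert rwi at [17, 30, 41] -> counters=[0,0,0,0,0,0,0,2,0,0,0,0,0,1,0,0,0,2,2,0,0,0,0,1,1,0,0,0,1,0,3,0,0,0,2,0,1,0,0,1,1,2,1,0,0,0,0]
Final counters=[0,0,0,0,0,0,0,2,0,0,0,0,0,1,0,0,0,2,2,0,0,0,0,1,1,0,0,0,1,0,3,0,0,0,2,0,1,0,0,1,1,2,1,0,0,0,0] -> 14 nonzero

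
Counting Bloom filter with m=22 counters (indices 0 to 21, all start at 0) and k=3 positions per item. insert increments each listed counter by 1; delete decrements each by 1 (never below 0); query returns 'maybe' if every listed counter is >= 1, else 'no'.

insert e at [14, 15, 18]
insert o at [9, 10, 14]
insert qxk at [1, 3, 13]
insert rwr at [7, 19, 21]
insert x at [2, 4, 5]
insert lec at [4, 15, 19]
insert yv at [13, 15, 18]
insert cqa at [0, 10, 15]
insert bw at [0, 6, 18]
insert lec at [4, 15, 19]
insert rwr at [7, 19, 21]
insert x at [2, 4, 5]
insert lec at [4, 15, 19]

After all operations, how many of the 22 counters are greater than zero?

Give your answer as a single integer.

Step 1: insert e at [14, 15, 18] -> counters=[0,0,0,0,0,0,0,0,0,0,0,0,0,0,1,1,0,0,1,0,0,0]
Step 2: insert o at [9, 10, 14] -> counters=[0,0,0,0,0,0,0,0,0,1,1,0,0,0,2,1,0,0,1,0,0,0]
Step 3: insert qxk at [1, 3, 13] -> counters=[0,1,0,1,0,0,0,0,0,1,1,0,0,1,2,1,0,0,1,0,0,0]
Step 4: insert rwr at [7, 19, 21] -> counters=[0,1,0,1,0,0,0,1,0,1,1,0,0,1,2,1,0,0,1,1,0,1]
Step 5: insert x at [2, 4, 5] -> counters=[0,1,1,1,1,1,0,1,0,1,1,0,0,1,2,1,0,0,1,1,0,1]
Step 6: insert lec at [4, 15, 19] -> counters=[0,1,1,1,2,1,0,1,0,1,1,0,0,1,2,2,0,0,1,2,0,1]
Step 7: insert yv at [13, 15, 18] -> counters=[0,1,1,1,2,1,0,1,0,1,1,0,0,2,2,3,0,0,2,2,0,1]
Step 8: insert cqa at [0, 10, 15] -> counters=[1,1,1,1,2,1,0,1,0,1,2,0,0,2,2,4,0,0,2,2,0,1]
Step 9: insert bw at [0, 6, 18] -> counters=[2,1,1,1,2,1,1,1,0,1,2,0,0,2,2,4,0,0,3,2,0,1]
Step 10: insert lec at [4, 15, 19] -> counters=[2,1,1,1,3,1,1,1,0,1,2,0,0,2,2,5,0,0,3,3,0,1]
Step 11: insert rwr at [7, 19, 21] -> counters=[2,1,1,1,3,1,1,2,0,1,2,0,0,2,2,5,0,0,3,4,0,2]
Step 12: insert x at [2, 4, 5] -> counters=[2,1,2,1,4,2,1,2,0,1,2,0,0,2,2,5,0,0,3,4,0,2]
Step 13: insert lec at [4, 15, 19] -> counters=[2,1,2,1,5,2,1,2,0,1,2,0,0,2,2,6,0,0,3,5,0,2]
Final counters=[2,1,2,1,5,2,1,2,0,1,2,0,0,2,2,6,0,0,3,5,0,2] -> 16 nonzero

Answer: 16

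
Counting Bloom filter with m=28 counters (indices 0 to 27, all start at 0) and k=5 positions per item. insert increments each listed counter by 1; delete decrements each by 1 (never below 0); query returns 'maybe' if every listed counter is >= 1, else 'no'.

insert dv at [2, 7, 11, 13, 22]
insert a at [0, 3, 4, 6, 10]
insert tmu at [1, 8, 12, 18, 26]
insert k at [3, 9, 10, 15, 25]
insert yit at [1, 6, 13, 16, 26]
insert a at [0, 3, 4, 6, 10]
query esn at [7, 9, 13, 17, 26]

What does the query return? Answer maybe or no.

Step 1: insert dv at [2, 7, 11, 13, 22] -> counters=[0,0,1,0,0,0,0,1,0,0,0,1,0,1,0,0,0,0,0,0,0,0,1,0,0,0,0,0]
Step 2: insert a at [0, 3, 4, 6, 10] -> counters=[1,0,1,1,1,0,1,1,0,0,1,1,0,1,0,0,0,0,0,0,0,0,1,0,0,0,0,0]
Step 3: insert tmu at [1, 8, 12, 18, 26] -> counters=[1,1,1,1,1,0,1,1,1,0,1,1,1,1,0,0,0,0,1,0,0,0,1,0,0,0,1,0]
Step 4: insert k at [3, 9, 10, 15, 25] -> counters=[1,1,1,2,1,0,1,1,1,1,2,1,1,1,0,1,0,0,1,0,0,0,1,0,0,1,1,0]
Step 5: insert yit at [1, 6, 13, 16, 26] -> counters=[1,2,1,2,1,0,2,1,1,1,2,1,1,2,0,1,1,0,1,0,0,0,1,0,0,1,2,0]
Step 6: insert a at [0, 3, 4, 6, 10] -> counters=[2,2,1,3,2,0,3,1,1,1,3,1,1,2,0,1,1,0,1,0,0,0,1,0,0,1,2,0]
Query esn: check counters[7]=1 counters[9]=1 counters[13]=2 counters[17]=0 counters[26]=2 -> no

Answer: no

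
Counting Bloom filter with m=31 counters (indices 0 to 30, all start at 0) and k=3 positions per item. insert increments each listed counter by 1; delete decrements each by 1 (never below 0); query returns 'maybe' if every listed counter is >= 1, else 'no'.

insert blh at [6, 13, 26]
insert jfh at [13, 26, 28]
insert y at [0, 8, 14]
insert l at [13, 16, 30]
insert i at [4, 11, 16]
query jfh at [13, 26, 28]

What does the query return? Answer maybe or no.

Answer: maybe

Derivation:
Step 1: insert blh at [6, 13, 26] -> counters=[0,0,0,0,0,0,1,0,0,0,0,0,0,1,0,0,0,0,0,0,0,0,0,0,0,0,1,0,0,0,0]
Step 2: insert jfh at [13, 26, 28] -> counters=[0,0,0,0,0,0,1,0,0,0,0,0,0,2,0,0,0,0,0,0,0,0,0,0,0,0,2,0,1,0,0]
Step 3: insert y at [0, 8, 14] -> counters=[1,0,0,0,0,0,1,0,1,0,0,0,0,2,1,0,0,0,0,0,0,0,0,0,0,0,2,0,1,0,0]
Step 4: insert l at [13, 16, 30] -> counters=[1,0,0,0,0,0,1,0,1,0,0,0,0,3,1,0,1,0,0,0,0,0,0,0,0,0,2,0,1,0,1]
Step 5: insert i at [4, 11, 16] -> counters=[1,0,0,0,1,0,1,0,1,0,0,1,0,3,1,0,2,0,0,0,0,0,0,0,0,0,2,0,1,0,1]
Query jfh: check counters[13]=3 counters[26]=2 counters[28]=1 -> maybe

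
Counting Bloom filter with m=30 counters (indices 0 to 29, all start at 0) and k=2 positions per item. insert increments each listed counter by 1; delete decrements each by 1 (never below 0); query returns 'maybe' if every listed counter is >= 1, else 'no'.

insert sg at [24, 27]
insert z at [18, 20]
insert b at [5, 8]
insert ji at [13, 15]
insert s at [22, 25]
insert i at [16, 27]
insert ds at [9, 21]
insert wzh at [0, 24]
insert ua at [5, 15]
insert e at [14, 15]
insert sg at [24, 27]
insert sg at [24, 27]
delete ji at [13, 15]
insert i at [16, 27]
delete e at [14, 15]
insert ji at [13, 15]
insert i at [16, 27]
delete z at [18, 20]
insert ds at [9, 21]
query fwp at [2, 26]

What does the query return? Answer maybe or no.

Step 1: insert sg at [24, 27] -> counters=[0,0,0,0,0,0,0,0,0,0,0,0,0,0,0,0,0,0,0,0,0,0,0,0,1,0,0,1,0,0]
Step 2: insert z at [18, 20] -> counters=[0,0,0,0,0,0,0,0,0,0,0,0,0,0,0,0,0,0,1,0,1,0,0,0,1,0,0,1,0,0]
Step 3: insert b at [5, 8] -> counters=[0,0,0,0,0,1,0,0,1,0,0,0,0,0,0,0,0,0,1,0,1,0,0,0,1,0,0,1,0,0]
Step 4: insert ji at [13, 15] -> counters=[0,0,0,0,0,1,0,0,1,0,0,0,0,1,0,1,0,0,1,0,1,0,0,0,1,0,0,1,0,0]
Step 5: insert s at [22, 25] -> counters=[0,0,0,0,0,1,0,0,1,0,0,0,0,1,0,1,0,0,1,0,1,0,1,0,1,1,0,1,0,0]
Step 6: insert i at [16, 27] -> counters=[0,0,0,0,0,1,0,0,1,0,0,0,0,1,0,1,1,0,1,0,1,0,1,0,1,1,0,2,0,0]
Step 7: insert ds at [9, 21] -> counters=[0,0,0,0,0,1,0,0,1,1,0,0,0,1,0,1,1,0,1,0,1,1,1,0,1,1,0,2,0,0]
Step 8: insert wzh at [0, 24] -> counters=[1,0,0,0,0,1,0,0,1,1,0,0,0,1,0,1,1,0,1,0,1,1,1,0,2,1,0,2,0,0]
Step 9: insert ua at [5, 15] -> counters=[1,0,0,0,0,2,0,0,1,1,0,0,0,1,0,2,1,0,1,0,1,1,1,0,2,1,0,2,0,0]
Step 10: insert e at [14, 15] -> counters=[1,0,0,0,0,2,0,0,1,1,0,0,0,1,1,3,1,0,1,0,1,1,1,0,2,1,0,2,0,0]
Step 11: insert sg at [24, 27] -> counters=[1,0,0,0,0,2,0,0,1,1,0,0,0,1,1,3,1,0,1,0,1,1,1,0,3,1,0,3,0,0]
Step 12: insert sg at [24, 27] -> counters=[1,0,0,0,0,2,0,0,1,1,0,0,0,1,1,3,1,0,1,0,1,1,1,0,4,1,0,4,0,0]
Step 13: delete ji at [13, 15] -> counters=[1,0,0,0,0,2,0,0,1,1,0,0,0,0,1,2,1,0,1,0,1,1,1,0,4,1,0,4,0,0]
Step 14: insert i at [16, 27] -> counters=[1,0,0,0,0,2,0,0,1,1,0,0,0,0,1,2,2,0,1,0,1,1,1,0,4,1,0,5,0,0]
Step 15: delete e at [14, 15] -> counters=[1,0,0,0,0,2,0,0,1,1,0,0,0,0,0,1,2,0,1,0,1,1,1,0,4,1,0,5,0,0]
Step 16: insert ji at [13, 15] -> counters=[1,0,0,0,0,2,0,0,1,1,0,0,0,1,0,2,2,0,1,0,1,1,1,0,4,1,0,5,0,0]
Step 17: insert i at [16, 27] -> counters=[1,0,0,0,0,2,0,0,1,1,0,0,0,1,0,2,3,0,1,0,1,1,1,0,4,1,0,6,0,0]
Step 18: delete z at [18, 20] -> counters=[1,0,0,0,0,2,0,0,1,1,0,0,0,1,0,2,3,0,0,0,0,1,1,0,4,1,0,6,0,0]
Step 19: insert ds at [9, 21] -> counters=[1,0,0,0,0,2,0,0,1,2,0,0,0,1,0,2,3,0,0,0,0,2,1,0,4,1,0,6,0,0]
Query fwp: check counters[2]=0 counters[26]=0 -> no

Answer: no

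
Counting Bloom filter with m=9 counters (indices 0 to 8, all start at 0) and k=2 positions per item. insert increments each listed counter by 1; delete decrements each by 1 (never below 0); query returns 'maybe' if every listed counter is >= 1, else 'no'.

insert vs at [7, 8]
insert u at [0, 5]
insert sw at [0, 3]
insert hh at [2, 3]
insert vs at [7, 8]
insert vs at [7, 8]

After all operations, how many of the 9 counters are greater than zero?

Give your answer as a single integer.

Step 1: insert vs at [7, 8] -> counters=[0,0,0,0,0,0,0,1,1]
Step 2: insert u at [0, 5] -> counters=[1,0,0,0,0,1,0,1,1]
Step 3: insert sw at [0, 3] -> counters=[2,0,0,1,0,1,0,1,1]
Step 4: insert hh at [2, 3] -> counters=[2,0,1,2,0,1,0,1,1]
Step 5: insert vs at [7, 8] -> counters=[2,0,1,2,0,1,0,2,2]
Step 6: insert vs at [7, 8] -> counters=[2,0,1,2,0,1,0,3,3]
Final counters=[2,0,1,2,0,1,0,3,3] -> 6 nonzero

Answer: 6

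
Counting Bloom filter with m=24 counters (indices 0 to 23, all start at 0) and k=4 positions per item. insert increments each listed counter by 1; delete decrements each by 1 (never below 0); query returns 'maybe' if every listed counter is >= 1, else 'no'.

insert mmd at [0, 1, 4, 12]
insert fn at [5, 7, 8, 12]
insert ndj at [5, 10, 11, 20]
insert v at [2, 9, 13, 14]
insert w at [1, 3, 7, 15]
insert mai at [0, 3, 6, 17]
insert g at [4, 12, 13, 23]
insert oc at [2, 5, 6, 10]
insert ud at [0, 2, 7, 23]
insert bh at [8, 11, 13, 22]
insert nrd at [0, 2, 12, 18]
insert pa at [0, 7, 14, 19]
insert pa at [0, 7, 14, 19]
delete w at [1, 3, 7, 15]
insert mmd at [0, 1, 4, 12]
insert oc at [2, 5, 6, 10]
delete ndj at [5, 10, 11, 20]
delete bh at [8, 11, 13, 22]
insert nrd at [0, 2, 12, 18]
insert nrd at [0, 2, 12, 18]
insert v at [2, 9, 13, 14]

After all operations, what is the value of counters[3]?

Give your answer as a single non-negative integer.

Step 1: insert mmd at [0, 1, 4, 12] -> counters=[1,1,0,0,1,0,0,0,0,0,0,0,1,0,0,0,0,0,0,0,0,0,0,0]
Step 2: insert fn at [5, 7, 8, 12] -> counters=[1,1,0,0,1,1,0,1,1,0,0,0,2,0,0,0,0,0,0,0,0,0,0,0]
Step 3: insert ndj at [5, 10, 11, 20] -> counters=[1,1,0,0,1,2,0,1,1,0,1,1,2,0,0,0,0,0,0,0,1,0,0,0]
Step 4: insert v at [2, 9, 13, 14] -> counters=[1,1,1,0,1,2,0,1,1,1,1,1,2,1,1,0,0,0,0,0,1,0,0,0]
Step 5: insert w at [1, 3, 7, 15] -> counters=[1,2,1,1,1,2,0,2,1,1,1,1,2,1,1,1,0,0,0,0,1,0,0,0]
Step 6: insert mai at [0, 3, 6, 17] -> counters=[2,2,1,2,1,2,1,2,1,1,1,1,2,1,1,1,0,1,0,0,1,0,0,0]
Step 7: insert g at [4, 12, 13, 23] -> counters=[2,2,1,2,2,2,1,2,1,1,1,1,3,2,1,1,0,1,0,0,1,0,0,1]
Step 8: insert oc at [2, 5, 6, 10] -> counters=[2,2,2,2,2,3,2,2,1,1,2,1,3,2,1,1,0,1,0,0,1,0,0,1]
Step 9: insert ud at [0, 2, 7, 23] -> counters=[3,2,3,2,2,3,2,3,1,1,2,1,3,2,1,1,0,1,0,0,1,0,0,2]
Step 10: insert bh at [8, 11, 13, 22] -> counters=[3,2,3,2,2,3,2,3,2,1,2,2,3,3,1,1,0,1,0,0,1,0,1,2]
Step 11: insert nrd at [0, 2, 12, 18] -> counters=[4,2,4,2,2,3,2,3,2,1,2,2,4,3,1,1,0,1,1,0,1,0,1,2]
Step 12: insert pa at [0, 7, 14, 19] -> counters=[5,2,4,2,2,3,2,4,2,1,2,2,4,3,2,1,0,1,1,1,1,0,1,2]
Step 13: insert pa at [0, 7, 14, 19] -> counters=[6,2,4,2,2,3,2,5,2,1,2,2,4,3,3,1,0,1,1,2,1,0,1,2]
Step 14: delete w at [1, 3, 7, 15] -> counters=[6,1,4,1,2,3,2,4,2,1,2,2,4,3,3,0,0,1,1,2,1,0,1,2]
Step 15: insert mmd at [0, 1, 4, 12] -> counters=[7,2,4,1,3,3,2,4,2,1,2,2,5,3,3,0,0,1,1,2,1,0,1,2]
Step 16: insert oc at [2, 5, 6, 10] -> counters=[7,2,5,1,3,4,3,4,2,1,3,2,5,3,3,0,0,1,1,2,1,0,1,2]
Step 17: delete ndj at [5, 10, 11, 20] -> counters=[7,2,5,1,3,3,3,4,2,1,2,1,5,3,3,0,0,1,1,2,0,0,1,2]
Step 18: delete bh at [8, 11, 13, 22] -> counters=[7,2,5,1,3,3,3,4,1,1,2,0,5,2,3,0,0,1,1,2,0,0,0,2]
Step 19: insert nrd at [0, 2, 12, 18] -> counters=[8,2,6,1,3,3,3,4,1,1,2,0,6,2,3,0,0,1,2,2,0,0,0,2]
Step 20: insert nrd at [0, 2, 12, 18] -> counters=[9,2,7,1,3,3,3,4,1,1,2,0,7,2,3,0,0,1,3,2,0,0,0,2]
Step 21: insert v at [2, 9, 13, 14] -> counters=[9,2,8,1,3,3,3,4,1,2,2,0,7,3,4,0,0,1,3,2,0,0,0,2]
Final counters=[9,2,8,1,3,3,3,4,1,2,2,0,7,3,4,0,0,1,3,2,0,0,0,2] -> counters[3]=1

Answer: 1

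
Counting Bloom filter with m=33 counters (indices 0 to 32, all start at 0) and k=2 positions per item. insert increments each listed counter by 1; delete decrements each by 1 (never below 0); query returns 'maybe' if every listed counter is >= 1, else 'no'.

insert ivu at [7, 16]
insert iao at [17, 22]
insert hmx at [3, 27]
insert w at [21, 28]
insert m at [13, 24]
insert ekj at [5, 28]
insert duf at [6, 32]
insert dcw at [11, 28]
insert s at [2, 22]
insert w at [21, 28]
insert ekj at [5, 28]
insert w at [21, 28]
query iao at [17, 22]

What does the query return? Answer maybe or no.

Answer: maybe

Derivation:
Step 1: insert ivu at [7, 16] -> counters=[0,0,0,0,0,0,0,1,0,0,0,0,0,0,0,0,1,0,0,0,0,0,0,0,0,0,0,0,0,0,0,0,0]
Step 2: insert iao at [17, 22] -> counters=[0,0,0,0,0,0,0,1,0,0,0,0,0,0,0,0,1,1,0,0,0,0,1,0,0,0,0,0,0,0,0,0,0]
Step 3: insert hmx at [3, 27] -> counters=[0,0,0,1,0,0,0,1,0,0,0,0,0,0,0,0,1,1,0,0,0,0,1,0,0,0,0,1,0,0,0,0,0]
Step 4: insert w at [21, 28] -> counters=[0,0,0,1,0,0,0,1,0,0,0,0,0,0,0,0,1,1,0,0,0,1,1,0,0,0,0,1,1,0,0,0,0]
Step 5: insert m at [13, 24] -> counters=[0,0,0,1,0,0,0,1,0,0,0,0,0,1,0,0,1,1,0,0,0,1,1,0,1,0,0,1,1,0,0,0,0]
Step 6: insert ekj at [5, 28] -> counters=[0,0,0,1,0,1,0,1,0,0,0,0,0,1,0,0,1,1,0,0,0,1,1,0,1,0,0,1,2,0,0,0,0]
Step 7: insert duf at [6, 32] -> counters=[0,0,0,1,0,1,1,1,0,0,0,0,0,1,0,0,1,1,0,0,0,1,1,0,1,0,0,1,2,0,0,0,1]
Step 8: insert dcw at [11, 28] -> counters=[0,0,0,1,0,1,1,1,0,0,0,1,0,1,0,0,1,1,0,0,0,1,1,0,1,0,0,1,3,0,0,0,1]
Step 9: insert s at [2, 22] -> counters=[0,0,1,1,0,1,1,1,0,0,0,1,0,1,0,0,1,1,0,0,0,1,2,0,1,0,0,1,3,0,0,0,1]
Step 10: insert w at [21, 28] -> counters=[0,0,1,1,0,1,1,1,0,0,0,1,0,1,0,0,1,1,0,0,0,2,2,0,1,0,0,1,4,0,0,0,1]
Step 11: insert ekj at [5, 28] -> counters=[0,0,1,1,0,2,1,1,0,0,0,1,0,1,0,0,1,1,0,0,0,2,2,0,1,0,0,1,5,0,0,0,1]
Step 12: insert w at [21, 28] -> counters=[0,0,1,1,0,2,1,1,0,0,0,1,0,1,0,0,1,1,0,0,0,3,2,0,1,0,0,1,6,0,0,0,1]
Query iao: check counters[17]=1 counters[22]=2 -> maybe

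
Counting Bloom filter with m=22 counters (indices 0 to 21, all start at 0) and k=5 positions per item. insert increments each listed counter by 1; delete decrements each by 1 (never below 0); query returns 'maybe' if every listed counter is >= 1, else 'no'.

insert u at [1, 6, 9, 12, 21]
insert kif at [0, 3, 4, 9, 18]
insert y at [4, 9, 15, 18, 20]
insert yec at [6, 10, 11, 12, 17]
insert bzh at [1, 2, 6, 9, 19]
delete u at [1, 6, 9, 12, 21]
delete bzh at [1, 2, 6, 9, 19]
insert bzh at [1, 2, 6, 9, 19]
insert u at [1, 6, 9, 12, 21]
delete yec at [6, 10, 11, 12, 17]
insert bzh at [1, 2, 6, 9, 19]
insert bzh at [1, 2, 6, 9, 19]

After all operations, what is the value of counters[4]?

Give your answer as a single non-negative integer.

Step 1: insert u at [1, 6, 9, 12, 21] -> counters=[0,1,0,0,0,0,1,0,0,1,0,0,1,0,0,0,0,0,0,0,0,1]
Step 2: insert kif at [0, 3, 4, 9, 18] -> counters=[1,1,0,1,1,0,1,0,0,2,0,0,1,0,0,0,0,0,1,0,0,1]
Step 3: insert y at [4, 9, 15, 18, 20] -> counters=[1,1,0,1,2,0,1,0,0,3,0,0,1,0,0,1,0,0,2,0,1,1]
Step 4: insert yec at [6, 10, 11, 12, 17] -> counters=[1,1,0,1,2,0,2,0,0,3,1,1,2,0,0,1,0,1,2,0,1,1]
Step 5: insert bzh at [1, 2, 6, 9, 19] -> counters=[1,2,1,1,2,0,3,0,0,4,1,1,2,0,0,1,0,1,2,1,1,1]
Step 6: delete u at [1, 6, 9, 12, 21] -> counters=[1,1,1,1,2,0,2,0,0,3,1,1,1,0,0,1,0,1,2,1,1,0]
Step 7: delete bzh at [1, 2, 6, 9, 19] -> counters=[1,0,0,1,2,0,1,0,0,2,1,1,1,0,0,1,0,1,2,0,1,0]
Step 8: insert bzh at [1, 2, 6, 9, 19] -> counters=[1,1,1,1,2,0,2,0,0,3,1,1,1,0,0,1,0,1,2,1,1,0]
Step 9: insert u at [1, 6, 9, 12, 21] -> counters=[1,2,1,1,2,0,3,0,0,4,1,1,2,0,0,1,0,1,2,1,1,1]
Step 10: delete yec at [6, 10, 11, 12, 17] -> counters=[1,2,1,1,2,0,2,0,0,4,0,0,1,0,0,1,0,0,2,1,1,1]
Step 11: insert bzh at [1, 2, 6, 9, 19] -> counters=[1,3,2,1,2,0,3,0,0,5,0,0,1,0,0,1,0,0,2,2,1,1]
Step 12: insert bzh at [1, 2, 6, 9, 19] -> counters=[1,4,3,1,2,0,4,0,0,6,0,0,1,0,0,1,0,0,2,3,1,1]
Final counters=[1,4,3,1,2,0,4,0,0,6,0,0,1,0,0,1,0,0,2,3,1,1] -> counters[4]=2

Answer: 2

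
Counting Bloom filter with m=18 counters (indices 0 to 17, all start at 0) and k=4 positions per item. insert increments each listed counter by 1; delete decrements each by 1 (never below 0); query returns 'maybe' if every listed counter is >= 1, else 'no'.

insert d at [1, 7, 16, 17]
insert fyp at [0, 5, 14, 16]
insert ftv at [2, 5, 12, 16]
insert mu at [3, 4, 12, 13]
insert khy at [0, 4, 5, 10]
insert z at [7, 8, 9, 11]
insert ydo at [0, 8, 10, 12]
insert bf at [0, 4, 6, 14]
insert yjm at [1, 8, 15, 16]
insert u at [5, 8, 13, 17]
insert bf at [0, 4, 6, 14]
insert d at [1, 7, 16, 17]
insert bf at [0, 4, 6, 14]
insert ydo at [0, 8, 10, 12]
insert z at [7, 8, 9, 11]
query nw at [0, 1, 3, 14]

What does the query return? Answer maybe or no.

Step 1: insert d at [1, 7, 16, 17] -> counters=[0,1,0,0,0,0,0,1,0,0,0,0,0,0,0,0,1,1]
Step 2: insert fyp at [0, 5, 14, 16] -> counters=[1,1,0,0,0,1,0,1,0,0,0,0,0,0,1,0,2,1]
Step 3: insert ftv at [2, 5, 12, 16] -> counters=[1,1,1,0,0,2,0,1,0,0,0,0,1,0,1,0,3,1]
Step 4: insert mu at [3, 4, 12, 13] -> counters=[1,1,1,1,1,2,0,1,0,0,0,0,2,1,1,0,3,1]
Step 5: insert khy at [0, 4, 5, 10] -> counters=[2,1,1,1,2,3,0,1,0,0,1,0,2,1,1,0,3,1]
Step 6: insert z at [7, 8, 9, 11] -> counters=[2,1,1,1,2,3,0,2,1,1,1,1,2,1,1,0,3,1]
Step 7: insert ydo at [0, 8, 10, 12] -> counters=[3,1,1,1,2,3,0,2,2,1,2,1,3,1,1,0,3,1]
Step 8: insert bf at [0, 4, 6, 14] -> counters=[4,1,1,1,3,3,1,2,2,1,2,1,3,1,2,0,3,1]
Step 9: insert yjm at [1, 8, 15, 16] -> counters=[4,2,1,1,3,3,1,2,3,1,2,1,3,1,2,1,4,1]
Step 10: insert u at [5, 8, 13, 17] -> counters=[4,2,1,1,3,4,1,2,4,1,2,1,3,2,2,1,4,2]
Step 11: insert bf at [0, 4, 6, 14] -> counters=[5,2,1,1,4,4,2,2,4,1,2,1,3,2,3,1,4,2]
Step 12: insert d at [1, 7, 16, 17] -> counters=[5,3,1,1,4,4,2,3,4,1,2,1,3,2,3,1,5,3]
Step 13: insert bf at [0, 4, 6, 14] -> counters=[6,3,1,1,5,4,3,3,4,1,2,1,3,2,4,1,5,3]
Step 14: insert ydo at [0, 8, 10, 12] -> counters=[7,3,1,1,5,4,3,3,5,1,3,1,4,2,4,1,5,3]
Step 15: insert z at [7, 8, 9, 11] -> counters=[7,3,1,1,5,4,3,4,6,2,3,2,4,2,4,1,5,3]
Query nw: check counters[0]=7 counters[1]=3 counters[3]=1 counters[14]=4 -> maybe

Answer: maybe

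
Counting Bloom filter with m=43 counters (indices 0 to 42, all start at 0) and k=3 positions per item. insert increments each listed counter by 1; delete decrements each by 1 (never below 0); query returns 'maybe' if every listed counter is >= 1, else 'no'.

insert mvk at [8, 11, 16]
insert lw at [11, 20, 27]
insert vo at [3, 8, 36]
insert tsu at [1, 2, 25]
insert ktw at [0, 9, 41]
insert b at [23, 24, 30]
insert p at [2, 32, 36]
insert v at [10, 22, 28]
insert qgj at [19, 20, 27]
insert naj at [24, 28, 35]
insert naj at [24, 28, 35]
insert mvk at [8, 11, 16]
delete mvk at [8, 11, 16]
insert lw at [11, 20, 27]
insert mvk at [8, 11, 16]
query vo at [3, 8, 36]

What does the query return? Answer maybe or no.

Answer: maybe

Derivation:
Step 1: insert mvk at [8, 11, 16] -> counters=[0,0,0,0,0,0,0,0,1,0,0,1,0,0,0,0,1,0,0,0,0,0,0,0,0,0,0,0,0,0,0,0,0,0,0,0,0,0,0,0,0,0,0]
Step 2: insert lw at [11, 20, 27] -> counters=[0,0,0,0,0,0,0,0,1,0,0,2,0,0,0,0,1,0,0,0,1,0,0,0,0,0,0,1,0,0,0,0,0,0,0,0,0,0,0,0,0,0,0]
Step 3: insert vo at [3, 8, 36] -> counters=[0,0,0,1,0,0,0,0,2,0,0,2,0,0,0,0,1,0,0,0,1,0,0,0,0,0,0,1,0,0,0,0,0,0,0,0,1,0,0,0,0,0,0]
Step 4: insert tsu at [1, 2, 25] -> counters=[0,1,1,1,0,0,0,0,2,0,0,2,0,0,0,0,1,0,0,0,1,0,0,0,0,1,0,1,0,0,0,0,0,0,0,0,1,0,0,0,0,0,0]
Step 5: insert ktw at [0, 9, 41] -> counters=[1,1,1,1,0,0,0,0,2,1,0,2,0,0,0,0,1,0,0,0,1,0,0,0,0,1,0,1,0,0,0,0,0,0,0,0,1,0,0,0,0,1,0]
Step 6: insert b at [23, 24, 30] -> counters=[1,1,1,1,0,0,0,0,2,1,0,2,0,0,0,0,1,0,0,0,1,0,0,1,1,1,0,1,0,0,1,0,0,0,0,0,1,0,0,0,0,1,0]
Step 7: insert p at [2, 32, 36] -> counters=[1,1,2,1,0,0,0,0,2,1,0,2,0,0,0,0,1,0,0,0,1,0,0,1,1,1,0,1,0,0,1,0,1,0,0,0,2,0,0,0,0,1,0]
Step 8: insert v at [10, 22, 28] -> counters=[1,1,2,1,0,0,0,0,2,1,1,2,0,0,0,0,1,0,0,0,1,0,1,1,1,1,0,1,1,0,1,0,1,0,0,0,2,0,0,0,0,1,0]
Step 9: insert qgj at [19, 20, 27] -> counters=[1,1,2,1,0,0,0,0,2,1,1,2,0,0,0,0,1,0,0,1,2,0,1,1,1,1,0,2,1,0,1,0,1,0,0,0,2,0,0,0,0,1,0]
Step 10: insert naj at [24, 28, 35] -> counters=[1,1,2,1,0,0,0,0,2,1,1,2,0,0,0,0,1,0,0,1,2,0,1,1,2,1,0,2,2,0,1,0,1,0,0,1,2,0,0,0,0,1,0]
Step 11: insert naj at [24, 28, 35] -> counters=[1,1,2,1,0,0,0,0,2,1,1,2,0,0,0,0,1,0,0,1,2,0,1,1,3,1,0,2,3,0,1,0,1,0,0,2,2,0,0,0,0,1,0]
Step 12: insert mvk at [8, 11, 16] -> counters=[1,1,2,1,0,0,0,0,3,1,1,3,0,0,0,0,2,0,0,1,2,0,1,1,3,1,0,2,3,0,1,0,1,0,0,2,2,0,0,0,0,1,0]
Step 13: delete mvk at [8, 11, 16] -> counters=[1,1,2,1,0,0,0,0,2,1,1,2,0,0,0,0,1,0,0,1,2,0,1,1,3,1,0,2,3,0,1,0,1,0,0,2,2,0,0,0,0,1,0]
Step 14: insert lw at [11, 20, 27] -> counters=[1,1,2,1,0,0,0,0,2,1,1,3,0,0,0,0,1,0,0,1,3,0,1,1,3,1,0,3,3,0,1,0,1,0,0,2,2,0,0,0,0,1,0]
Step 15: insert mvk at [8, 11, 16] -> counters=[1,1,2,1,0,0,0,0,3,1,1,4,0,0,0,0,2,0,0,1,3,0,1,1,3,1,0,3,3,0,1,0,1,0,0,2,2,0,0,0,0,1,0]
Query vo: check counters[3]=1 counters[8]=3 counters[36]=2 -> maybe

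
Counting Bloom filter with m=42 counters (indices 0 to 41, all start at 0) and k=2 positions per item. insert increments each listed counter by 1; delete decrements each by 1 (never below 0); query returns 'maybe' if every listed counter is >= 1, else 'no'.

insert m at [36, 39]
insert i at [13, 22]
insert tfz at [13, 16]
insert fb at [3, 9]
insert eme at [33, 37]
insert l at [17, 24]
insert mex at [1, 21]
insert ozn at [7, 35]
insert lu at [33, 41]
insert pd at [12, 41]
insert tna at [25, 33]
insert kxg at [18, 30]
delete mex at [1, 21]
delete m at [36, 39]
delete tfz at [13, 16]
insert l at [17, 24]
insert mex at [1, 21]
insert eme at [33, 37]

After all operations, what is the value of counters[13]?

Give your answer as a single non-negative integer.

Answer: 1

Derivation:
Step 1: insert m at [36, 39] -> counters=[0,0,0,0,0,0,0,0,0,0,0,0,0,0,0,0,0,0,0,0,0,0,0,0,0,0,0,0,0,0,0,0,0,0,0,0,1,0,0,1,0,0]
Step 2: insert i at [13, 22] -> counters=[0,0,0,0,0,0,0,0,0,0,0,0,0,1,0,0,0,0,0,0,0,0,1,0,0,0,0,0,0,0,0,0,0,0,0,0,1,0,0,1,0,0]
Step 3: insert tfz at [13, 16] -> counters=[0,0,0,0,0,0,0,0,0,0,0,0,0,2,0,0,1,0,0,0,0,0,1,0,0,0,0,0,0,0,0,0,0,0,0,0,1,0,0,1,0,0]
Step 4: insert fb at [3, 9] -> counters=[0,0,0,1,0,0,0,0,0,1,0,0,0,2,0,0,1,0,0,0,0,0,1,0,0,0,0,0,0,0,0,0,0,0,0,0,1,0,0,1,0,0]
Step 5: insert eme at [33, 37] -> counters=[0,0,0,1,0,0,0,0,0,1,0,0,0,2,0,0,1,0,0,0,0,0,1,0,0,0,0,0,0,0,0,0,0,1,0,0,1,1,0,1,0,0]
Step 6: insert l at [17, 24] -> counters=[0,0,0,1,0,0,0,0,0,1,0,0,0,2,0,0,1,1,0,0,0,0,1,0,1,0,0,0,0,0,0,0,0,1,0,0,1,1,0,1,0,0]
Step 7: insert mex at [1, 21] -> counters=[0,1,0,1,0,0,0,0,0,1,0,0,0,2,0,0,1,1,0,0,0,1,1,0,1,0,0,0,0,0,0,0,0,1,0,0,1,1,0,1,0,0]
Step 8: insert ozn at [7, 35] -> counters=[0,1,0,1,0,0,0,1,0,1,0,0,0,2,0,0,1,1,0,0,0,1,1,0,1,0,0,0,0,0,0,0,0,1,0,1,1,1,0,1,0,0]
Step 9: insert lu at [33, 41] -> counters=[0,1,0,1,0,0,0,1,0,1,0,0,0,2,0,0,1,1,0,0,0,1,1,0,1,0,0,0,0,0,0,0,0,2,0,1,1,1,0,1,0,1]
Step 10: insert pd at [12, 41] -> counters=[0,1,0,1,0,0,0,1,0,1,0,0,1,2,0,0,1,1,0,0,0,1,1,0,1,0,0,0,0,0,0,0,0,2,0,1,1,1,0,1,0,2]
Step 11: insert tna at [25, 33] -> counters=[0,1,0,1,0,0,0,1,0,1,0,0,1,2,0,0,1,1,0,0,0,1,1,0,1,1,0,0,0,0,0,0,0,3,0,1,1,1,0,1,0,2]
Step 12: insert kxg at [18, 30] -> counters=[0,1,0,1,0,0,0,1,0,1,0,0,1,2,0,0,1,1,1,0,0,1,1,0,1,1,0,0,0,0,1,0,0,3,0,1,1,1,0,1,0,2]
Step 13: delete mex at [1, 21] -> counters=[0,0,0,1,0,0,0,1,0,1,0,0,1,2,0,0,1,1,1,0,0,0,1,0,1,1,0,0,0,0,1,0,0,3,0,1,1,1,0,1,0,2]
Step 14: delete m at [36, 39] -> counters=[0,0,0,1,0,0,0,1,0,1,0,0,1,2,0,0,1,1,1,0,0,0,1,0,1,1,0,0,0,0,1,0,0,3,0,1,0,1,0,0,0,2]
Step 15: delete tfz at [13, 16] -> counters=[0,0,0,1,0,0,0,1,0,1,0,0,1,1,0,0,0,1,1,0,0,0,1,0,1,1,0,0,0,0,1,0,0,3,0,1,0,1,0,0,0,2]
Step 16: insert l at [17, 24] -> counters=[0,0,0,1,0,0,0,1,0,1,0,0,1,1,0,0,0,2,1,0,0,0,1,0,2,1,0,0,0,0,1,0,0,3,0,1,0,1,0,0,0,2]
Step 17: insert mex at [1, 21] -> counters=[0,1,0,1,0,0,0,1,0,1,0,0,1,1,0,0,0,2,1,0,0,1,1,0,2,1,0,0,0,0,1,0,0,3,0,1,0,1,0,0,0,2]
Step 18: insert eme at [33, 37] -> counters=[0,1,0,1,0,0,0,1,0,1,0,0,1,1,0,0,0,2,1,0,0,1,1,0,2,1,0,0,0,0,1,0,0,4,0,1,0,2,0,0,0,2]
Final counters=[0,1,0,1,0,0,0,1,0,1,0,0,1,1,0,0,0,2,1,0,0,1,1,0,2,1,0,0,0,0,1,0,0,4,0,1,0,2,0,0,0,2] -> counters[13]=1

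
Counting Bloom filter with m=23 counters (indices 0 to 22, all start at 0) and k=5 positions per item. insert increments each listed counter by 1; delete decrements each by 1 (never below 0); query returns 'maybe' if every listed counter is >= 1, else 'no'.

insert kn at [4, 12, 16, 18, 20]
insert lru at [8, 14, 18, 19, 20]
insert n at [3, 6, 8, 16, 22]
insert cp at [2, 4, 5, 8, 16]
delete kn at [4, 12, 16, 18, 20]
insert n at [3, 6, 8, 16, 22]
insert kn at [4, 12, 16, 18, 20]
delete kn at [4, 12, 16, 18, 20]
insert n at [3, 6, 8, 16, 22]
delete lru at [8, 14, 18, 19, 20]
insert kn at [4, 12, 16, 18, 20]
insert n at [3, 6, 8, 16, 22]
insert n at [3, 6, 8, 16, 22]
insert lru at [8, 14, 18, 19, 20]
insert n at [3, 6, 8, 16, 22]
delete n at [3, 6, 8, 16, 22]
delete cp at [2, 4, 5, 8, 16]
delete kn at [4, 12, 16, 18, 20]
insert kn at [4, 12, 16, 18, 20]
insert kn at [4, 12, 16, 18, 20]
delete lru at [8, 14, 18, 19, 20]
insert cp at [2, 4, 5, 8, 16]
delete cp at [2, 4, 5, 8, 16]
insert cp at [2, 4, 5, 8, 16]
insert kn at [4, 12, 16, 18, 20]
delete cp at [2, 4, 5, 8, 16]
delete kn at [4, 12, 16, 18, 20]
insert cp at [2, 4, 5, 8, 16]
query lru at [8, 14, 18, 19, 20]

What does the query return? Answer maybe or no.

Answer: no

Derivation:
Step 1: insert kn at [4, 12, 16, 18, 20] -> counters=[0,0,0,0,1,0,0,0,0,0,0,0,1,0,0,0,1,0,1,0,1,0,0]
Step 2: insert lru at [8, 14, 18, 19, 20] -> counters=[0,0,0,0,1,0,0,0,1,0,0,0,1,0,1,0,1,0,2,1,2,0,0]
Step 3: insert n at [3, 6, 8, 16, 22] -> counters=[0,0,0,1,1,0,1,0,2,0,0,0,1,0,1,0,2,0,2,1,2,0,1]
Step 4: insert cp at [2, 4, 5, 8, 16] -> counters=[0,0,1,1,2,1,1,0,3,0,0,0,1,0,1,0,3,0,2,1,2,0,1]
Step 5: delete kn at [4, 12, 16, 18, 20] -> counters=[0,0,1,1,1,1,1,0,3,0,0,0,0,0,1,0,2,0,1,1,1,0,1]
Step 6: insert n at [3, 6, 8, 16, 22] -> counters=[0,0,1,2,1,1,2,0,4,0,0,0,0,0,1,0,3,0,1,1,1,0,2]
Step 7: insert kn at [4, 12, 16, 18, 20] -> counters=[0,0,1,2,2,1,2,0,4,0,0,0,1,0,1,0,4,0,2,1,2,0,2]
Step 8: delete kn at [4, 12, 16, 18, 20] -> counters=[0,0,1,2,1,1,2,0,4,0,0,0,0,0,1,0,3,0,1,1,1,0,2]
Step 9: insert n at [3, 6, 8, 16, 22] -> counters=[0,0,1,3,1,1,3,0,5,0,0,0,0,0,1,0,4,0,1,1,1,0,3]
Step 10: delete lru at [8, 14, 18, 19, 20] -> counters=[0,0,1,3,1,1,3,0,4,0,0,0,0,0,0,0,4,0,0,0,0,0,3]
Step 11: insert kn at [4, 12, 16, 18, 20] -> counters=[0,0,1,3,2,1,3,0,4,0,0,0,1,0,0,0,5,0,1,0,1,0,3]
Step 12: insert n at [3, 6, 8, 16, 22] -> counters=[0,0,1,4,2,1,4,0,5,0,0,0,1,0,0,0,6,0,1,0,1,0,4]
Step 13: insert n at [3, 6, 8, 16, 22] -> counters=[0,0,1,5,2,1,5,0,6,0,0,0,1,0,0,0,7,0,1,0,1,0,5]
Step 14: insert lru at [8, 14, 18, 19, 20] -> counters=[0,0,1,5,2,1,5,0,7,0,0,0,1,0,1,0,7,0,2,1,2,0,5]
Step 15: insert n at [3, 6, 8, 16, 22] -> counters=[0,0,1,6,2,1,6,0,8,0,0,0,1,0,1,0,8,0,2,1,2,0,6]
Step 16: delete n at [3, 6, 8, 16, 22] -> counters=[0,0,1,5,2,1,5,0,7,0,0,0,1,0,1,0,7,0,2,1,2,0,5]
Step 17: delete cp at [2, 4, 5, 8, 16] -> counters=[0,0,0,5,1,0,5,0,6,0,0,0,1,0,1,0,6,0,2,1,2,0,5]
Step 18: delete kn at [4, 12, 16, 18, 20] -> counters=[0,0,0,5,0,0,5,0,6,0,0,0,0,0,1,0,5,0,1,1,1,0,5]
Step 19: insert kn at [4, 12, 16, 18, 20] -> counters=[0,0,0,5,1,0,5,0,6,0,0,0,1,0,1,0,6,0,2,1,2,0,5]
Step 20: insert kn at [4, 12, 16, 18, 20] -> counters=[0,0,0,5,2,0,5,0,6,0,0,0,2,0,1,0,7,0,3,1,3,0,5]
Step 21: delete lru at [8, 14, 18, 19, 20] -> counters=[0,0,0,5,2,0,5,0,5,0,0,0,2,0,0,0,7,0,2,0,2,0,5]
Step 22: insert cp at [2, 4, 5, 8, 16] -> counters=[0,0,1,5,3,1,5,0,6,0,0,0,2,0,0,0,8,0,2,0,2,0,5]
Step 23: delete cp at [2, 4, 5, 8, 16] -> counters=[0,0,0,5,2,0,5,0,5,0,0,0,2,0,0,0,7,0,2,0,2,0,5]
Step 24: insert cp at [2, 4, 5, 8, 16] -> counters=[0,0,1,5,3,1,5,0,6,0,0,0,2,0,0,0,8,0,2,0,2,0,5]
Step 25: insert kn at [4, 12, 16, 18, 20] -> counters=[0,0,1,5,4,1,5,0,6,0,0,0,3,0,0,0,9,0,3,0,3,0,5]
Step 26: delete cp at [2, 4, 5, 8, 16] -> counters=[0,0,0,5,3,0,5,0,5,0,0,0,3,0,0,0,8,0,3,0,3,0,5]
Step 27: delete kn at [4, 12, 16, 18, 20] -> counters=[0,0,0,5,2,0,5,0,5,0,0,0,2,0,0,0,7,0,2,0,2,0,5]
Step 28: insert cp at [2, 4, 5, 8, 16] -> counters=[0,0,1,5,3,1,5,0,6,0,0,0,2,0,0,0,8,0,2,0,2,0,5]
Query lru: check counters[8]=6 counters[14]=0 counters[18]=2 counters[19]=0 counters[20]=2 -> no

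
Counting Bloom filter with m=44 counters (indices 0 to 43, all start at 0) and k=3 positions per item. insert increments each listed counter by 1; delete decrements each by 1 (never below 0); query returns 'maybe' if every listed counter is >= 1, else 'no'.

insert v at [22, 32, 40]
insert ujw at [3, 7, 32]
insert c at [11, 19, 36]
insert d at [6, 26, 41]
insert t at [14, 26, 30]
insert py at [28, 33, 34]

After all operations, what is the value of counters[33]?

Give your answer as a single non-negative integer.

Step 1: insert v at [22, 32, 40] -> counters=[0,0,0,0,0,0,0,0,0,0,0,0,0,0,0,0,0,0,0,0,0,0,1,0,0,0,0,0,0,0,0,0,1,0,0,0,0,0,0,0,1,0,0,0]
Step 2: insert ujw at [3, 7, 32] -> counters=[0,0,0,1,0,0,0,1,0,0,0,0,0,0,0,0,0,0,0,0,0,0,1,0,0,0,0,0,0,0,0,0,2,0,0,0,0,0,0,0,1,0,0,0]
Step 3: insert c at [11, 19, 36] -> counters=[0,0,0,1,0,0,0,1,0,0,0,1,0,0,0,0,0,0,0,1,0,0,1,0,0,0,0,0,0,0,0,0,2,0,0,0,1,0,0,0,1,0,0,0]
Step 4: insert d at [6, 26, 41] -> counters=[0,0,0,1,0,0,1,1,0,0,0,1,0,0,0,0,0,0,0,1,0,0,1,0,0,0,1,0,0,0,0,0,2,0,0,0,1,0,0,0,1,1,0,0]
Step 5: insert t at [14, 26, 30] -> counters=[0,0,0,1,0,0,1,1,0,0,0,1,0,0,1,0,0,0,0,1,0,0,1,0,0,0,2,0,0,0,1,0,2,0,0,0,1,0,0,0,1,1,0,0]
Step 6: insert py at [28, 33, 34] -> counters=[0,0,0,1,0,0,1,1,0,0,0,1,0,0,1,0,0,0,0,1,0,0,1,0,0,0,2,0,1,0,1,0,2,1,1,0,1,0,0,0,1,1,0,0]
Final counters=[0,0,0,1,0,0,1,1,0,0,0,1,0,0,1,0,0,0,0,1,0,0,1,0,0,0,2,0,1,0,1,0,2,1,1,0,1,0,0,0,1,1,0,0] -> counters[33]=1

Answer: 1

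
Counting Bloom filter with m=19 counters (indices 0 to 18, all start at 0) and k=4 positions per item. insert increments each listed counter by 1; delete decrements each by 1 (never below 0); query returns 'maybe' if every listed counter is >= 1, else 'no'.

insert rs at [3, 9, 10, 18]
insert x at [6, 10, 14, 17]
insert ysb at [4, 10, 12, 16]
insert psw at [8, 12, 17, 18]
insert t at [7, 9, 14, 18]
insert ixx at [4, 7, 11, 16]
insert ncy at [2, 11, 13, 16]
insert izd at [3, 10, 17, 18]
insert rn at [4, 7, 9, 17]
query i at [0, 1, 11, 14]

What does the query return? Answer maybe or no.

Answer: no

Derivation:
Step 1: insert rs at [3, 9, 10, 18] -> counters=[0,0,0,1,0,0,0,0,0,1,1,0,0,0,0,0,0,0,1]
Step 2: insert x at [6, 10, 14, 17] -> counters=[0,0,0,1,0,0,1,0,0,1,2,0,0,0,1,0,0,1,1]
Step 3: insert ysb at [4, 10, 12, 16] -> counters=[0,0,0,1,1,0,1,0,0,1,3,0,1,0,1,0,1,1,1]
Step 4: insert psw at [8, 12, 17, 18] -> counters=[0,0,0,1,1,0,1,0,1,1,3,0,2,0,1,0,1,2,2]
Step 5: insert t at [7, 9, 14, 18] -> counters=[0,0,0,1,1,0,1,1,1,2,3,0,2,0,2,0,1,2,3]
Step 6: insert ixx at [4, 7, 11, 16] -> counters=[0,0,0,1,2,0,1,2,1,2,3,1,2,0,2,0,2,2,3]
Step 7: insert ncy at [2, 11, 13, 16] -> counters=[0,0,1,1,2,0,1,2,1,2,3,2,2,1,2,0,3,2,3]
Step 8: insert izd at [3, 10, 17, 18] -> counters=[0,0,1,2,2,0,1,2,1,2,4,2,2,1,2,0,3,3,4]
Step 9: insert rn at [4, 7, 9, 17] -> counters=[0,0,1,2,3,0,1,3,1,3,4,2,2,1,2,0,3,4,4]
Query i: check counters[0]=0 counters[1]=0 counters[11]=2 counters[14]=2 -> no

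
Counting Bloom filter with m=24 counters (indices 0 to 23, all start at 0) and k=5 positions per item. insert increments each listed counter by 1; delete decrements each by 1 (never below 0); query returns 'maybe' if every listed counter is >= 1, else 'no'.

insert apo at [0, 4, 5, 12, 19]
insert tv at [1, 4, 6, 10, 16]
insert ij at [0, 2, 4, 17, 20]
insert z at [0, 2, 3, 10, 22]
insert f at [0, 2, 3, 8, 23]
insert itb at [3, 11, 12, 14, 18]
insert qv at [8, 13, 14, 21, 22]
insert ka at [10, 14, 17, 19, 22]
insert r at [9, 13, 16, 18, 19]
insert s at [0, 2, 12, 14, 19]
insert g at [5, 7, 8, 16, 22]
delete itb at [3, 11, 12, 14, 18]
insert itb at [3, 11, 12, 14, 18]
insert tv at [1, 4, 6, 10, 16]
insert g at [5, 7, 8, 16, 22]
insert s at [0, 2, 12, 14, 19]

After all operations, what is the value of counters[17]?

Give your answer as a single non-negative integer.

Answer: 2

Derivation:
Step 1: insert apo at [0, 4, 5, 12, 19] -> counters=[1,0,0,0,1,1,0,0,0,0,0,0,1,0,0,0,0,0,0,1,0,0,0,0]
Step 2: insert tv at [1, 4, 6, 10, 16] -> counters=[1,1,0,0,2,1,1,0,0,0,1,0,1,0,0,0,1,0,0,1,0,0,0,0]
Step 3: insert ij at [0, 2, 4, 17, 20] -> counters=[2,1,1,0,3,1,1,0,0,0,1,0,1,0,0,0,1,1,0,1,1,0,0,0]
Step 4: insert z at [0, 2, 3, 10, 22] -> counters=[3,1,2,1,3,1,1,0,0,0,2,0,1,0,0,0,1,1,0,1,1,0,1,0]
Step 5: insert f at [0, 2, 3, 8, 23] -> counters=[4,1,3,2,3,1,1,0,1,0,2,0,1,0,0,0,1,1,0,1,1,0,1,1]
Step 6: insert itb at [3, 11, 12, 14, 18] -> counters=[4,1,3,3,3,1,1,0,1,0,2,1,2,0,1,0,1,1,1,1,1,0,1,1]
Step 7: insert qv at [8, 13, 14, 21, 22] -> counters=[4,1,3,3,3,1,1,0,2,0,2,1,2,1,2,0,1,1,1,1,1,1,2,1]
Step 8: insert ka at [10, 14, 17, 19, 22] -> counters=[4,1,3,3,3,1,1,0,2,0,3,1,2,1,3,0,1,2,1,2,1,1,3,1]
Step 9: insert r at [9, 13, 16, 18, 19] -> counters=[4,1,3,3,3,1,1,0,2,1,3,1,2,2,3,0,2,2,2,3,1,1,3,1]
Step 10: insert s at [0, 2, 12, 14, 19] -> counters=[5,1,4,3,3,1,1,0,2,1,3,1,3,2,4,0,2,2,2,4,1,1,3,1]
Step 11: insert g at [5, 7, 8, 16, 22] -> counters=[5,1,4,3,3,2,1,1,3,1,3,1,3,2,4,0,3,2,2,4,1,1,4,1]
Step 12: delete itb at [3, 11, 12, 14, 18] -> counters=[5,1,4,2,3,2,1,1,3,1,3,0,2,2,3,0,3,2,1,4,1,1,4,1]
Step 13: insert itb at [3, 11, 12, 14, 18] -> counters=[5,1,4,3,3,2,1,1,3,1,3,1,3,2,4,0,3,2,2,4,1,1,4,1]
Step 14: insert tv at [1, 4, 6, 10, 16] -> counters=[5,2,4,3,4,2,2,1,3,1,4,1,3,2,4,0,4,2,2,4,1,1,4,1]
Step 15: insert g at [5, 7, 8, 16, 22] -> counters=[5,2,4,3,4,3,2,2,4,1,4,1,3,2,4,0,5,2,2,4,1,1,5,1]
Step 16: insert s at [0, 2, 12, 14, 19] -> counters=[6,2,5,3,4,3,2,2,4,1,4,1,4,2,5,0,5,2,2,5,1,1,5,1]
Final counters=[6,2,5,3,4,3,2,2,4,1,4,1,4,2,5,0,5,2,2,5,1,1,5,1] -> counters[17]=2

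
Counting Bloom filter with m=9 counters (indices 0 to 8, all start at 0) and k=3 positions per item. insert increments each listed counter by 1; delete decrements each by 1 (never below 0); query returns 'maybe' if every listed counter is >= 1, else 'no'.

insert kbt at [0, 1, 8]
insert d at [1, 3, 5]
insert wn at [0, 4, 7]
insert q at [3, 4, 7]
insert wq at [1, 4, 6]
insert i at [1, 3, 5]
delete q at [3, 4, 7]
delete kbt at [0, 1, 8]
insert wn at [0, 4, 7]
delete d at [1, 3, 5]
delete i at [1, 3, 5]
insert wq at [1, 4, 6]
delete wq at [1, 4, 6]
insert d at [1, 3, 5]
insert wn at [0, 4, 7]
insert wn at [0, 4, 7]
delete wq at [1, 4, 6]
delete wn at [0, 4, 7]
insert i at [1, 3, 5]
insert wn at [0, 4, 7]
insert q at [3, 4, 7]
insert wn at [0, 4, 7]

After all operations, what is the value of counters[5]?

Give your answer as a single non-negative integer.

Step 1: insert kbt at [0, 1, 8] -> counters=[1,1,0,0,0,0,0,0,1]
Step 2: insert d at [1, 3, 5] -> counters=[1,2,0,1,0,1,0,0,1]
Step 3: insert wn at [0, 4, 7] -> counters=[2,2,0,1,1,1,0,1,1]
Step 4: insert q at [3, 4, 7] -> counters=[2,2,0,2,2,1,0,2,1]
Step 5: insert wq at [1, 4, 6] -> counters=[2,3,0,2,3,1,1,2,1]
Step 6: insert i at [1, 3, 5] -> counters=[2,4,0,3,3,2,1,2,1]
Step 7: delete q at [3, 4, 7] -> counters=[2,4,0,2,2,2,1,1,1]
Step 8: delete kbt at [0, 1, 8] -> counters=[1,3,0,2,2,2,1,1,0]
Step 9: insert wn at [0, 4, 7] -> counters=[2,3,0,2,3,2,1,2,0]
Step 10: delete d at [1, 3, 5] -> counters=[2,2,0,1,3,1,1,2,0]
Step 11: delete i at [1, 3, 5] -> counters=[2,1,0,0,3,0,1,2,0]
Step 12: insert wq at [1, 4, 6] -> counters=[2,2,0,0,4,0,2,2,0]
Step 13: delete wq at [1, 4, 6] -> counters=[2,1,0,0,3,0,1,2,0]
Step 14: insert d at [1, 3, 5] -> counters=[2,2,0,1,3,1,1,2,0]
Step 15: insert wn at [0, 4, 7] -> counters=[3,2,0,1,4,1,1,3,0]
Step 16: insert wn at [0, 4, 7] -> counters=[4,2,0,1,5,1,1,4,0]
Step 17: delete wq at [1, 4, 6] -> counters=[4,1,0,1,4,1,0,4,0]
Step 18: delete wn at [0, 4, 7] -> counters=[3,1,0,1,3,1,0,3,0]
Step 19: insert i at [1, 3, 5] -> counters=[3,2,0,2,3,2,0,3,0]
Step 20: insert wn at [0, 4, 7] -> counters=[4,2,0,2,4,2,0,4,0]
Step 21: insert q at [3, 4, 7] -> counters=[4,2,0,3,5,2,0,5,0]
Step 22: insert wn at [0, 4, 7] -> counters=[5,2,0,3,6,2,0,6,0]
Final counters=[5,2,0,3,6,2,0,6,0] -> counters[5]=2

Answer: 2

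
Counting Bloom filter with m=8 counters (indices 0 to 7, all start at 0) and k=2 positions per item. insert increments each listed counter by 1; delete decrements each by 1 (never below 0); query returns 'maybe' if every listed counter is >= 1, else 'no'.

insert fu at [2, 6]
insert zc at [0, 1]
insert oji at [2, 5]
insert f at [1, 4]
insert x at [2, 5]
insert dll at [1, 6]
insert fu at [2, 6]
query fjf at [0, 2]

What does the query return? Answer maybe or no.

Answer: maybe

Derivation:
Step 1: insert fu at [2, 6] -> counters=[0,0,1,0,0,0,1,0]
Step 2: insert zc at [0, 1] -> counters=[1,1,1,0,0,0,1,0]
Step 3: insert oji at [2, 5] -> counters=[1,1,2,0,0,1,1,0]
Step 4: insert f at [1, 4] -> counters=[1,2,2,0,1,1,1,0]
Step 5: insert x at [2, 5] -> counters=[1,2,3,0,1,2,1,0]
Step 6: insert dll at [1, 6] -> counters=[1,3,3,0,1,2,2,0]
Step 7: insert fu at [2, 6] -> counters=[1,3,4,0,1,2,3,0]
Query fjf: check counters[0]=1 counters[2]=4 -> maybe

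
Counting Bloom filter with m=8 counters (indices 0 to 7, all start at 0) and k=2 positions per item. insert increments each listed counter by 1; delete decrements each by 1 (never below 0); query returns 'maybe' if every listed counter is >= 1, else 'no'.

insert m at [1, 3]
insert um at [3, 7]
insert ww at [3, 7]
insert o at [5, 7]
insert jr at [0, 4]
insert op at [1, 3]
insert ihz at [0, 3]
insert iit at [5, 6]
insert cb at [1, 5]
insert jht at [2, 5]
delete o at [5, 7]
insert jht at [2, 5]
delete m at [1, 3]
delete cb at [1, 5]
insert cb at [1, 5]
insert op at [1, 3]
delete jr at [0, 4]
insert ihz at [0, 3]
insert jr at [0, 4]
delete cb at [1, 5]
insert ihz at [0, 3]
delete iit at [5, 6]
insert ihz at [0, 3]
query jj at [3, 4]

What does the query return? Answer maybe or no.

Step 1: insert m at [1, 3] -> counters=[0,1,0,1,0,0,0,0]
Step 2: insert um at [3, 7] -> counters=[0,1,0,2,0,0,0,1]
Step 3: insert ww at [3, 7] -> counters=[0,1,0,3,0,0,0,2]
Step 4: insert o at [5, 7] -> counters=[0,1,0,3,0,1,0,3]
Step 5: insert jr at [0, 4] -> counters=[1,1,0,3,1,1,0,3]
Step 6: insert op at [1, 3] -> counters=[1,2,0,4,1,1,0,3]
Step 7: insert ihz at [0, 3] -> counters=[2,2,0,5,1,1,0,3]
Step 8: insert iit at [5, 6] -> counters=[2,2,0,5,1,2,1,3]
Step 9: insert cb at [1, 5] -> counters=[2,3,0,5,1,3,1,3]
Step 10: insert jht at [2, 5] -> counters=[2,3,1,5,1,4,1,3]
Step 11: delete o at [5, 7] -> counters=[2,3,1,5,1,3,1,2]
Step 12: insert jht at [2, 5] -> counters=[2,3,2,5,1,4,1,2]
Step 13: delete m at [1, 3] -> counters=[2,2,2,4,1,4,1,2]
Step 14: delete cb at [1, 5] -> counters=[2,1,2,4,1,3,1,2]
Step 15: insert cb at [1, 5] -> counters=[2,2,2,4,1,4,1,2]
Step 16: insert op at [1, 3] -> counters=[2,3,2,5,1,4,1,2]
Step 17: delete jr at [0, 4] -> counters=[1,3,2,5,0,4,1,2]
Step 18: insert ihz at [0, 3] -> counters=[2,3,2,6,0,4,1,2]
Step 19: insert jr at [0, 4] -> counters=[3,3,2,6,1,4,1,2]
Step 20: delete cb at [1, 5] -> counters=[3,2,2,6,1,3,1,2]
Step 21: insert ihz at [0, 3] -> counters=[4,2,2,7,1,3,1,2]
Step 22: delete iit at [5, 6] -> counters=[4,2,2,7,1,2,0,2]
Step 23: insert ihz at [0, 3] -> counters=[5,2,2,8,1,2,0,2]
Query jj: check counters[3]=8 counters[4]=1 -> maybe

Answer: maybe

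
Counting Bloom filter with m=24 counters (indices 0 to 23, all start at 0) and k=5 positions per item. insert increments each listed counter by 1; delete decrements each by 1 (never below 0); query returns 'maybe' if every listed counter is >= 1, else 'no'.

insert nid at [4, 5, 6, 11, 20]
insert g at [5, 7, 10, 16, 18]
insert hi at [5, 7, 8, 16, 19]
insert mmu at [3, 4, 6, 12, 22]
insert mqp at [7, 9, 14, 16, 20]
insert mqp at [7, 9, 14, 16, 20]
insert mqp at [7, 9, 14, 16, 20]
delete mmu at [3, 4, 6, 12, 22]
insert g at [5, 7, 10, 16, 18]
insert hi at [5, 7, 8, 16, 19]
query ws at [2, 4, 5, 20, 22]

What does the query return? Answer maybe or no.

Answer: no

Derivation:
Step 1: insert nid at [4, 5, 6, 11, 20] -> counters=[0,0,0,0,1,1,1,0,0,0,0,1,0,0,0,0,0,0,0,0,1,0,0,0]
Step 2: insert g at [5, 7, 10, 16, 18] -> counters=[0,0,0,0,1,2,1,1,0,0,1,1,0,0,0,0,1,0,1,0,1,0,0,0]
Step 3: insert hi at [5, 7, 8, 16, 19] -> counters=[0,0,0,0,1,3,1,2,1,0,1,1,0,0,0,0,2,0,1,1,1,0,0,0]
Step 4: insert mmu at [3, 4, 6, 12, 22] -> counters=[0,0,0,1,2,3,2,2,1,0,1,1,1,0,0,0,2,0,1,1,1,0,1,0]
Step 5: insert mqp at [7, 9, 14, 16, 20] -> counters=[0,0,0,1,2,3,2,3,1,1,1,1,1,0,1,0,3,0,1,1,2,0,1,0]
Step 6: insert mqp at [7, 9, 14, 16, 20] -> counters=[0,0,0,1,2,3,2,4,1,2,1,1,1,0,2,0,4,0,1,1,3,0,1,0]
Step 7: insert mqp at [7, 9, 14, 16, 20] -> counters=[0,0,0,1,2,3,2,5,1,3,1,1,1,0,3,0,5,0,1,1,4,0,1,0]
Step 8: delete mmu at [3, 4, 6, 12, 22] -> counters=[0,0,0,0,1,3,1,5,1,3,1,1,0,0,3,0,5,0,1,1,4,0,0,0]
Step 9: insert g at [5, 7, 10, 16, 18] -> counters=[0,0,0,0,1,4,1,6,1,3,2,1,0,0,3,0,6,0,2,1,4,0,0,0]
Step 10: insert hi at [5, 7, 8, 16, 19] -> counters=[0,0,0,0,1,5,1,7,2,3,2,1,0,0,3,0,7,0,2,2,4,0,0,0]
Query ws: check counters[2]=0 counters[4]=1 counters[5]=5 counters[20]=4 counters[22]=0 -> no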